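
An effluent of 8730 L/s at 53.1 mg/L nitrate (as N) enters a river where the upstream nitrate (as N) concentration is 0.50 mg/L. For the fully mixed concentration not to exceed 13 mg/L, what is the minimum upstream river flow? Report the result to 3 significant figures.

28000 L/s

Set C_mix = 13: (Q·0.5000 + 8730·53.10) / (Q + 8730) = 13
→ Q = 8730·(53.10 − 13)/(13 − 0.5000) = 28010 L/s.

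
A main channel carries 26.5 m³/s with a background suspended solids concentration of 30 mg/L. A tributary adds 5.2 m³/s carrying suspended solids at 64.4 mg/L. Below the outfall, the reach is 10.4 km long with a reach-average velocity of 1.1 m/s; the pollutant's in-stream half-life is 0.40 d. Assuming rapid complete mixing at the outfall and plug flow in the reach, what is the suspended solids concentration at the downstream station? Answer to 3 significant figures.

Mass balance: C = (26.50·30.00 + 5.200·64.40) / 31.70 = 1130/31.70 = 35.64 mg/L.
Travel time t = 10.4·1000 / 1.1 = 9455 s = 2.626 h.
Half-life 0.40 d → k = ln 2 / 0.40 = 1.733 d⁻¹.
First-order decay: C = 35.64·exp(−k·t) = 35.64·0.8273 = 29.49 mg/L.

29.5 mg/L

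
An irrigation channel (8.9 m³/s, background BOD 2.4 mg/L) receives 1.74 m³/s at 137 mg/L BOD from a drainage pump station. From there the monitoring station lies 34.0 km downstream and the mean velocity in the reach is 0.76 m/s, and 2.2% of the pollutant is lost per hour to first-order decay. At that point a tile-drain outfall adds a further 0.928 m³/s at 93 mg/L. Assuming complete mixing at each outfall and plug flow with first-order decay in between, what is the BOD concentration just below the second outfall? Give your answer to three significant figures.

24.5 mg/L

Flow-weighted average: C = (8.900·2.400 + 1.740·137.0) / 10.64 = 259.7/10.64 = 24.41 mg/L; combined flow 10.64 m³/s.
Travel time t = 34.0·1000 / 0.76 = 44740 s = 12.43 h.
2.2%/h lost → k = −ln(1 − 0.022) = 0.02225 h⁻¹.
Decay over the reach: 24.41·exp(−kt) = 24.41·0.7585 = 18.52 mg/L.
Second outfall: C = (10.64·18.52 + 0.9280·93.00)/11.57 = 24.49 mg/L.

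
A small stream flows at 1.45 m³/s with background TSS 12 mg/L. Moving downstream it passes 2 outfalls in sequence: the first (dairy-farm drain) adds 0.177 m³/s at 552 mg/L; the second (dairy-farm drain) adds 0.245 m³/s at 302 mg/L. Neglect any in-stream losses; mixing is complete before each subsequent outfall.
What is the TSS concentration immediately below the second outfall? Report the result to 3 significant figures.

101 mg/L

Below outfall 1: Q → 1.627 m³/s, C = (1.450·12.00 + 0.1770·552.0)/1.627 = 70.75 mg/L.
Below outfall 2: Q → 1.872 m³/s, C = (1.627·70.75 + 0.2450·302.0)/1.872 = 101.0 mg/L.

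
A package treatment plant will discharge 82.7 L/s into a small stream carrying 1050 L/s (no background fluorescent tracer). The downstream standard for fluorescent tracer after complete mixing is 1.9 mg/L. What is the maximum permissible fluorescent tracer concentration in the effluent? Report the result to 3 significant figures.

At the limit, (Qr·Cr + Qe·Cₑ)/(Qr + Qe) = 1.9:
Cₑ = (1133·1.9 − 1050·0) / 82.70 = 26.02 mg/L.

26.0 mg/L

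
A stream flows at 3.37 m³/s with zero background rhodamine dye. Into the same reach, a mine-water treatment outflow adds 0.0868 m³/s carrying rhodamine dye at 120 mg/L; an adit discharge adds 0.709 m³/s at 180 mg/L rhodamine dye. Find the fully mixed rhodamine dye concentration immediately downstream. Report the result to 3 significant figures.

After mixing, C = (3.370·0 + 0.08680·120.0 + 0.7090·180.0) / 4.166 = 138.0/4.166 = 33.14 mg/L.

33.1 mg/L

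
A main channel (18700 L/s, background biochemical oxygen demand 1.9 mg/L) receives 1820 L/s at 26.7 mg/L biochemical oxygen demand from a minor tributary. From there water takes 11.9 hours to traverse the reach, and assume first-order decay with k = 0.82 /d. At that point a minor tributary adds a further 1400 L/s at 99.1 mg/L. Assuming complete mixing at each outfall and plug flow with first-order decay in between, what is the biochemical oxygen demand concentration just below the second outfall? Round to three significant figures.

8.89 mg/L

Mass balance: C = (18700·1.900 + 1820·26.70) / 20520 = 84120/20520 = 4.100 mg/L; combined flow 20520 L/s.
After decay, C = 4.100 × e^(−kt) = 4.100 × 0.6659 = 2.730 mg/L.
At the second outfall, C = (20520·2.730 + 1400·99.10) / (20520 + 1400) = 8.885 mg/L.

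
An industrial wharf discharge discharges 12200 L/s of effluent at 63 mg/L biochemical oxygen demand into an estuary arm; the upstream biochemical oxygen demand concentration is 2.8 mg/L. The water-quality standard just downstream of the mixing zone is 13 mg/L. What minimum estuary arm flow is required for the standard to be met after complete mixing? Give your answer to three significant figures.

Set C_mix = 13: (Q·2.800 + 12200·63.00) / (Q + 12200) = 13
→ Q = 12200·(63.00 − 13)/(13 − 2.800) = 59800 L/s.

59800 L/s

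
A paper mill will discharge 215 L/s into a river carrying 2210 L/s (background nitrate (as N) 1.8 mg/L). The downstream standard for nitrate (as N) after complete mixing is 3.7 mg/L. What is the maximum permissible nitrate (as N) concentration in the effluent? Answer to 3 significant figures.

23.2 mg/L

At the limit, (Qr·Cr + Qe·Cₑ)/(Qr + Qe) = 3.7:
Cₑ = (2425·3.7 − 2210·1.800) / 215.0 = 23.23 mg/L.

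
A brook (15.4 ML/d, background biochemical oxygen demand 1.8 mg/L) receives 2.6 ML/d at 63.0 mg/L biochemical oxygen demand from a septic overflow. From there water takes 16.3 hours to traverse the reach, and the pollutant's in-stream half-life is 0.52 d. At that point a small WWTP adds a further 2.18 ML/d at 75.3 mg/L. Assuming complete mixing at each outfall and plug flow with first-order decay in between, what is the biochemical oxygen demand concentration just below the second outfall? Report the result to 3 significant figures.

12.0 mg/L

After mixing, C = (15.40·1.800 + 2.600·63.00) / 18.00 = 191.5/18.00 = 10.64 mg/L; combined flow 18.00 ML/d.
Half-life 0.52 d → k = ln 2 / 0.52 = 1.333 d⁻¹.
Applying C = C₀e^(−kt): 10.64 × 0.4044 = 4.303 mg/L.
Second outfall: C = (18.00·4.303 + 2.180·75.30)/20.18 = 11.97 mg/L.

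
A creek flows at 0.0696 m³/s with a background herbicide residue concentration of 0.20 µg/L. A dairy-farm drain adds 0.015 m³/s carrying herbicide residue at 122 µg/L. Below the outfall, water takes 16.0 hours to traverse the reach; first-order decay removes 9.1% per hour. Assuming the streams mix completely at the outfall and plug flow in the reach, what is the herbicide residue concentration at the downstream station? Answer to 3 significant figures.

Mass balance: C = (0.06960·0.2000 + 0.01500·122.0) / 0.08460 = 1.844/0.08460 = 21.80 µg/L.
9.1%/h lost → k = −ln(1 − 0.091) = 0.09541 h⁻¹.
First-order decay: C = 21.80·exp(−k·t) = 21.80·0.2173 = 4.736 µg/L.

4.74 µg/L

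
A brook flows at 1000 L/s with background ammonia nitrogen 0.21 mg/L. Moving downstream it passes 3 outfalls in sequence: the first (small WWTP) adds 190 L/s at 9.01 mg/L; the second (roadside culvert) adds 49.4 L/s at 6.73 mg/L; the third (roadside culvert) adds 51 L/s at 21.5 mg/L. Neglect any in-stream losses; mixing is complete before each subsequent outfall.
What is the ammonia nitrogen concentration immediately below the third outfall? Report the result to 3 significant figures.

After outfall 1: Q = 1000 + 190.0 = 1190 L/s; C = (1000·0.2100 + 190.0·9.010)/1190 = 1.615 mg/L.
After outfall 2: Q = 1190 + 49.40 = 1239 L/s; C = (1190·1.615 + 49.40·6.730)/1239 = 1.819 mg/L.
After outfall 3: Q = 1239 + 51.00 = 1290 L/s; C = (1239·1.819 + 51.00·21.50)/1290 = 2.597 mg/L.

2.60 mg/L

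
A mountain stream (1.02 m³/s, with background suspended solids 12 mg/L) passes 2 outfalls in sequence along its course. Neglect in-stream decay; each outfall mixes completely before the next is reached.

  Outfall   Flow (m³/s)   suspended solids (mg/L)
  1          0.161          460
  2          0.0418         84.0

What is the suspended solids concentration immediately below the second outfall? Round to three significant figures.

Below outfall 1: Q → 1.181 m³/s, C = (1.020·12.00 + 0.1610·460.0)/1.181 = 73.07 mg/L.
Below outfall 2: Q → 1.223 m³/s, C = (1.181·73.07 + 0.04180·84.00)/1.223 = 73.45 mg/L.

73.4 mg/L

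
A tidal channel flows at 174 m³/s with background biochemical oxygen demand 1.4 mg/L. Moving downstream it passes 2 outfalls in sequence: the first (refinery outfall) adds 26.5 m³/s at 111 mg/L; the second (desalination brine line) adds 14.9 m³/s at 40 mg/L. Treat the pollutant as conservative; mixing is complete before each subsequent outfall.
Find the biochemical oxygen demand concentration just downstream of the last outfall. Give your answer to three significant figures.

17.6 mg/L

Outfall 1: combined Q = 200.5 m³/s; C = (174.0·1.400 + 26.50·111.0)/200.5 = 15.89 mg/L.
Outfall 2: combined Q = 215.4 m³/s; C = (200.5·15.89 + 14.90·40.00)/215.4 = 17.55 mg/L.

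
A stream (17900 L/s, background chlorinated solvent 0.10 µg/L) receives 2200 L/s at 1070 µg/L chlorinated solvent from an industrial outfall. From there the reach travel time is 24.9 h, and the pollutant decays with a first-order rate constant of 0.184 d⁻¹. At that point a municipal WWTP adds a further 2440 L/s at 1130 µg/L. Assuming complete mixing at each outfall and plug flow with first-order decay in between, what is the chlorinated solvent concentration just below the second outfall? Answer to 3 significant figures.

209 µg/L

Mass balance: C = (17900·0.1000 + 2200·1070) / 20100 = 2356000/20100 = 117.2 µg/L; combined flow 20100 L/s.
First-order decay: C = 117.2·exp(−k·t) = 117.2·0.8262 = 96.84 µg/L.
Second outfall: C = (20100·96.84 + 2440·1130)/22540 = 208.7 µg/L.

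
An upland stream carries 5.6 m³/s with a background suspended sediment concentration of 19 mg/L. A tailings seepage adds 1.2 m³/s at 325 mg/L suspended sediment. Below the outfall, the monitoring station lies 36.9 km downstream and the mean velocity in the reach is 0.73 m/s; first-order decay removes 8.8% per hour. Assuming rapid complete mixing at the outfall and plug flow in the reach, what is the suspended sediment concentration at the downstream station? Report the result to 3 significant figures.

20.0 mg/L

Mass balance: C = (5.600·19.00 + 1.200·325.0) / 6.800 = 496.4/6.800 = 73.00 mg/L.
Travel time t = 36.9·1000 / 0.73 = 50550 s = 14.04 h.
8.8%/h lost → k = −ln(1 − 0.088) = 0.09212 h⁻¹.
Decay over the reach: 73.00·exp(−kt) = 73.00·0.2743 = 20.03 mg/L.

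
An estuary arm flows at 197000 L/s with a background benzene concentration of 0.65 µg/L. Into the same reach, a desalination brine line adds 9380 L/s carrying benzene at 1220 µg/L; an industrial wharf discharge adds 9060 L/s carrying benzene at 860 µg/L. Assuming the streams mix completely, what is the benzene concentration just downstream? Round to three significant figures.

89.9 µg/L

Flow-weighted average: C = (197000·0.6500 + 9380·1220 + 9060·860.0) / 215400 = 19360000/215400 = 89.88 µg/L.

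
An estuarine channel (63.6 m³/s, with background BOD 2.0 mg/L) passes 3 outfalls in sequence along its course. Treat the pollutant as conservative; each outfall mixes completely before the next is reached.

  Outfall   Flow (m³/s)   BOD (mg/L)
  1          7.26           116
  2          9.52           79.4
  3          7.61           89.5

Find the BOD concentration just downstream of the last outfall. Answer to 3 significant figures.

After outfall 1: Q = 63.60 + 7.260 = 70.86 m³/s; C = (63.60·2.000 + 7.260·116.0)/70.86 = 13.68 mg/L.
After outfall 2: Q = 70.86 + 9.520 = 80.38 m³/s; C = (70.86·13.68 + 9.520·79.40)/80.38 = 21.46 mg/L.
After outfall 3: Q = 80.38 + 7.610 = 87.99 m³/s; C = (80.38·21.46 + 7.610·89.50)/87.99 = 27.35 mg/L.

27.3 mg/L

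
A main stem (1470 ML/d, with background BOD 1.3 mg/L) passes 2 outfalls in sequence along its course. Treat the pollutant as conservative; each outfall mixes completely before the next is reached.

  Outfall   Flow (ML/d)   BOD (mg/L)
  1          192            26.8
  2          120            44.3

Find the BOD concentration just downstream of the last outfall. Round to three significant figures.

6.94 mg/L

Below outfall 1: Q → 1662 ML/d, C = (1470·1.300 + 192.0·26.80)/1662 = 4.246 mg/L.
Below outfall 2: Q → 1782 ML/d, C = (1662·4.246 + 120.0·44.30)/1782 = 6.943 mg/L.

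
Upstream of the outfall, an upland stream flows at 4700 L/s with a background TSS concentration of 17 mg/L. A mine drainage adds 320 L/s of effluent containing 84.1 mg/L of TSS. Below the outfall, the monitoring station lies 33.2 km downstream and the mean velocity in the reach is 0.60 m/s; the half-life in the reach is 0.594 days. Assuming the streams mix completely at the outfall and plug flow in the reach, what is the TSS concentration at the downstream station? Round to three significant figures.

10.1 mg/L

Mixed concentration C = ΣQC/ΣQ = (4700·17.00 + 320.0·84.10) / 5020 = 106800/5020 = 21.28 mg/L.
Travel time t = 33.2·1000 / 0.60 = 55330 s = 15.37 h.
Half-life 0.594 d → k = ln 2 / 0.594 = 1.167 d⁻¹.
First-order decay: C = 21.28·exp(−k·t) = 21.28·0.4736 = 10.08 mg/L.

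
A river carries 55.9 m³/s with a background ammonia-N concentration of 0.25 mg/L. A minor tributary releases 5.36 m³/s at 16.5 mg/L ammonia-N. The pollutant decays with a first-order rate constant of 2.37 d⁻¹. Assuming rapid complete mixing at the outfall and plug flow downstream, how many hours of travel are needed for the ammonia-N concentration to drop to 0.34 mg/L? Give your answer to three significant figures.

16.1 h

Mass balance: C = (55.90·0.2500 + 5.360·16.50) / 61.26 = 102.4/61.26 = 1.672 mg/L.
1.672·exp(−k·t) = 0.34 → t = ln(1.672/0.34)/k = 58060 s = 16.13 h.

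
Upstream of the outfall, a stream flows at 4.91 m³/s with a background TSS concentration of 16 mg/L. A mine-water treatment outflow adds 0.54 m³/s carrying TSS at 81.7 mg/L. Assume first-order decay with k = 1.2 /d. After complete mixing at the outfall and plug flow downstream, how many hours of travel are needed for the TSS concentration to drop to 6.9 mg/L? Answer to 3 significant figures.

After mixing, C = (4.910·16.00 + 0.5400·81.70) / 5.450 = 122.7/5.450 = 22.51 mg/L.
22.51·exp(−k·t) = 6.9 → t = ln(22.51/6.9)/k = 85130 s = 23.65 h.

23.6 h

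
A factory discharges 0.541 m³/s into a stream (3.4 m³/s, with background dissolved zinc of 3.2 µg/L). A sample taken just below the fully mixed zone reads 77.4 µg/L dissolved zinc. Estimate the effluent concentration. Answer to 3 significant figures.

Mass balance: 3.400·3.200 + 0.5410·Cₑ = 3.941·77.40
→ Cₑ = (3.941·77.40 − 3.400·3.200) / 0.5410 = 543.7 µg/L.

544 µg/L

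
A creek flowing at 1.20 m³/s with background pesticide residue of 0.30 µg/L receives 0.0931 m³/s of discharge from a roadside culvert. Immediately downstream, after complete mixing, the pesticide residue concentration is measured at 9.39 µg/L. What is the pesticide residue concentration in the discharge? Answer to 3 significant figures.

127 µg/L

Mass balance: 1.200·0.3000 + 0.09310·Cₑ = 1.293·9.390
→ Cₑ = (1.293·9.390 − 1.200·0.3000) / 0.09310 = 126.6 µg/L.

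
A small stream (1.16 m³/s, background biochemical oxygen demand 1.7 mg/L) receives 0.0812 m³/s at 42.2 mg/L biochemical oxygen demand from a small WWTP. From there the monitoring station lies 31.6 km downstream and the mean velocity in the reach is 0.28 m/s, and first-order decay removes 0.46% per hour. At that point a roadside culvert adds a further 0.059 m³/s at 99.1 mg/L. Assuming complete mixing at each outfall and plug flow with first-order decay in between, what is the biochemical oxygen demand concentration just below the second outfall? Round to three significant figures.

Mass balance: C = (1.160·1.700 + 0.08120·42.20) / 1.241 = 5.399/1.241 = 4.350 mg/L; combined flow 1.241 m³/s.
Travel time t = 31.6·1000 / 0.28 = 112900 s = 31.35 h.
0.46%/h lost → k = −ln(1 − 0.0046) = 0.004611 h⁻¹.
Applying C = C₀e^(−kt): 4.350 × 0.8654 = 3.764 mg/L.
Second outfall: C = (1.241·3.764 + 0.05900·99.10)/1.300 = 8.090 mg/L.

8.09 mg/L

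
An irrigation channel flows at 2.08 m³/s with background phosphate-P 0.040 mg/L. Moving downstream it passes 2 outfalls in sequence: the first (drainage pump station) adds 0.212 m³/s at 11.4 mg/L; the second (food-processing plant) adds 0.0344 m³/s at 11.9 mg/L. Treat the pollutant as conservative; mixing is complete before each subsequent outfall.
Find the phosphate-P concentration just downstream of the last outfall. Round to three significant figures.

1.25 mg/L

Outfall 1: combined Q = 2.292 m³/s; C = (2.080·0.04000 + 0.2120·11.40)/2.292 = 1.091 mg/L.
Outfall 2: combined Q = 2.326 m³/s; C = (2.292·1.091 + 0.03440·11.90)/2.326 = 1.251 mg/L.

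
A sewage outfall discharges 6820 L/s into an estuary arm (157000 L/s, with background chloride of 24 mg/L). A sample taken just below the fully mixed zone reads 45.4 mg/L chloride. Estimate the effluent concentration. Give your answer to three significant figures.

538 mg/L

Mass balance: 157000·24.00 + 6820·Cₑ = 163800·45.40
→ Cₑ = (163800·45.40 − 157000·24.00) / 6820 = 538.0 mg/L.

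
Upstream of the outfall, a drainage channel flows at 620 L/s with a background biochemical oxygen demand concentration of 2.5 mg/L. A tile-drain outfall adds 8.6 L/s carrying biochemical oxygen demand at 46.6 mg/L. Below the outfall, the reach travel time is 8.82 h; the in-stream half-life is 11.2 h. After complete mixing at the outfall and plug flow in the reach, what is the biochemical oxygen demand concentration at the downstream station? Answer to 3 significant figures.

1.80 mg/L

After mixing, C = (620.0·2.500 + 8.600·46.60) / 628.6 = 1951/628.6 = 3.103 mg/L.
Half-life 11.2 h → k = ln 2 / 11.2 = 0.06189 h⁻¹ = 1.485 d⁻¹.
Applying C = C₀e^(−kt): 3.103 × 0.5793 = 1.798 mg/L.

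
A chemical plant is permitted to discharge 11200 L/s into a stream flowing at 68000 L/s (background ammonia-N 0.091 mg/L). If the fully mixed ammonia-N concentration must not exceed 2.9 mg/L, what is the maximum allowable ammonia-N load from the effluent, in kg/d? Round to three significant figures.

19300 kg/d

Mass balance at the limit: 68000·0.09100 + 11200·Cₑ = 79200·2.9 → Cₑ = 19.95 mg/L.
11200 L/s = 11.20 m³/s. Load = 11.20 m³/s × 19.95 g/m³ × 86 400 s/d = 19310 kg/d.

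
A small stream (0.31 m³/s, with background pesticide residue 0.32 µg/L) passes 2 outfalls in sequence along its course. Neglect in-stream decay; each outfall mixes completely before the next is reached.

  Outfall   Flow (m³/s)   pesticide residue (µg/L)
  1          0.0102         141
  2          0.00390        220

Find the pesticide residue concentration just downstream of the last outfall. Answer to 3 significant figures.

7.39 µg/L

Below outfall 1: Q → 0.3202 m³/s, C = (0.3100·0.3200 + 0.01020·141.0)/0.3202 = 4.801 µg/L.
Below outfall 2: Q → 0.3241 m³/s, C = (0.3202·4.801 + 0.003900·220.0)/0.3241 = 7.391 µg/L.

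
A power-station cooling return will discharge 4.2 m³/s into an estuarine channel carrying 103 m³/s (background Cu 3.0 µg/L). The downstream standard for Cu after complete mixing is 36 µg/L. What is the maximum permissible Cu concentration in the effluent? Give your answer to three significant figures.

845 µg/L

At the limit, (Qr·Cr + Qe·Cₑ)/(Qr + Qe) = 36:
Cₑ = (107.2·36 − 103.0·3.000) / 4.200 = 845.3 µg/L.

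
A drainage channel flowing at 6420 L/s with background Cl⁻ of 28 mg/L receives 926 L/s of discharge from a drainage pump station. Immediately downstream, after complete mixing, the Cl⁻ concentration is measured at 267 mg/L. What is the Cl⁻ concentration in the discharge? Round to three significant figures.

1920 mg/L

Mass balance: 6420·28.00 + 926.0·Cₑ = 7346·267.0
→ Cₑ = (7346·267.0 − 6420·28.00) / 926.0 = 1924 mg/L.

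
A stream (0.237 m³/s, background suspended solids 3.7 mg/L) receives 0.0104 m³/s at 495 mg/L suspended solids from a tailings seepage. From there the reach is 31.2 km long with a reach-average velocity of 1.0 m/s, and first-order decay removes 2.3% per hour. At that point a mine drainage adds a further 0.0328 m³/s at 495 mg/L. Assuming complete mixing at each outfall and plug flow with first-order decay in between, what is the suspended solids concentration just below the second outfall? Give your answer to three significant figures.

75.5 mg/L

Conservation of mass: C = (0.2370·3.700 + 0.01040·495.0) / 0.2474 = 6.025/0.2474 = 24.35 mg/L; combined flow 0.2474 m³/s.
Travel time t = 31.2·1000 / 1.0 = 31200 s = 8.667 h.
2.3%/h lost → k = −ln(1 − 0.023) = 0.02327 h⁻¹.
Applying C = C₀e^(−kt): 24.35 × 0.8174 = 19.91 mg/L.
At the second outfall, C = (0.2474·19.91 + 0.03280·495.0) / (0.2474 + 0.03280) = 75.52 mg/L.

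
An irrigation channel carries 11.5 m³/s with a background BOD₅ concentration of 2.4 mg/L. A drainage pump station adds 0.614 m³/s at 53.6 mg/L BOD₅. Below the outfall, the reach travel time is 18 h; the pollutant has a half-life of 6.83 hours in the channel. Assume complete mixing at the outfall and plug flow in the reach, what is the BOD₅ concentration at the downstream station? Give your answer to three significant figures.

0.804 mg/L

Mixed concentration C = ΣQC/ΣQ = (11.50·2.400 + 0.6140·53.60) / 12.11 = 60.51/12.11 = 4.995 mg/L.
Half-life 6.83 h → k = ln 2 / 6.83 = 0.1015 h⁻¹ = 2.436 d⁻¹.
After decay, C = 4.995 × e^(−kt) = 4.995 × 0.1609 = 0.8039 mg/L.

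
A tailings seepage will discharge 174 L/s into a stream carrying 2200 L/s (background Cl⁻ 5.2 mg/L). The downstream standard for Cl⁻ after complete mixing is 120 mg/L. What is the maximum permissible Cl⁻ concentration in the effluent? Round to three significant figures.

1570 mg/L

At the limit, (Qr·Cr + Qe·Cₑ)/(Qr + Qe) = 120:
Cₑ = (2374·120 − 2200·5.200) / 174.0 = 1571 mg/L.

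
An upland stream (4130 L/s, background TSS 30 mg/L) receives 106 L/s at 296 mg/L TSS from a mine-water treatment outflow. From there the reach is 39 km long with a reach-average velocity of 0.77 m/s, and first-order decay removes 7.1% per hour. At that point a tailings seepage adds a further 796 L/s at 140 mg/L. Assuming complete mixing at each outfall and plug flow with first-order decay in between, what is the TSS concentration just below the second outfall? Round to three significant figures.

33.1 mg/L

After mixing, C = (4130·30.00 + 106.0·296.0) / 4236 = 155300/4236 = 36.66 mg/L; combined flow 4236 L/s.
Travel time t = 39·1000 / 0.77 = 50650 s = 14.07 h.
7.1%/h lost → k = −ln(1 − 0.071) = 0.07365 h⁻¹.
Applying C = C₀e^(−kt): 36.66 × 0.3548 = 13.01 mg/L.
Second outfall: C = (4236·13.01 + 796.0·140.0)/5032 = 33.10 mg/L.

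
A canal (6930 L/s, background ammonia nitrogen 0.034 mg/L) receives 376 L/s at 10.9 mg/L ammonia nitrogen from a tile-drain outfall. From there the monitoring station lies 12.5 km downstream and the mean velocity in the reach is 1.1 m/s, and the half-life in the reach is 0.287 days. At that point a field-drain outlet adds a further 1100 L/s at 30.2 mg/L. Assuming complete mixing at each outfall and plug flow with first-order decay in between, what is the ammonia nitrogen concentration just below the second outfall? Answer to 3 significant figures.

4.33 mg/L

Mass balance: C = (6930·0.03400 + 376.0·10.90) / 7306 = 4334/7306 = 0.5932 mg/L; combined flow 7306 L/s.
Travel time t = 12.5·1000 / 1.1 = 11360 s = 3.157 h.
Half-life 0.287 d → k = ln 2 / 0.287 = 2.415 d⁻¹.
After decay, C = 0.5932 × e^(−kt) = 0.5932 × 0.7279 = 0.4318 mg/L.
At the second outfall, C = (7306·0.4318 + 1100·30.20) / (7306 + 1100) = 4.327 mg/L.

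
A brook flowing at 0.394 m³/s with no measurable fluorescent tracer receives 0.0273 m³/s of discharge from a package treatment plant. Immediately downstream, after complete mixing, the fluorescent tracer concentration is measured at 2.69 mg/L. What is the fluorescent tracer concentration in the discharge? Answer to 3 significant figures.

Mass balance: 0.3940·0 + 0.02730·Cₑ = 0.4213·2.690
→ Cₑ = (0.4213·2.690 − 0.3940·0) / 0.02730 = 41.51 mg/L.

41.5 mg/L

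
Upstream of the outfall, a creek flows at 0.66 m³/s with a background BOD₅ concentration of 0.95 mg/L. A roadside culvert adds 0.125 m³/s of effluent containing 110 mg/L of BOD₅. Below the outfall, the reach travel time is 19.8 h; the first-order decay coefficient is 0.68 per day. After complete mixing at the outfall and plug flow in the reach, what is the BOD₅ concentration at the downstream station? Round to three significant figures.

Conservation of mass: C = (0.6600·0.9500 + 0.1250·110.0) / 0.7850 = 14.38/0.7850 = 18.31 mg/L.
Decay over the reach: 18.31·exp(−kt) = 18.31·0.5706 = 10.45 mg/L.

10.5 mg/L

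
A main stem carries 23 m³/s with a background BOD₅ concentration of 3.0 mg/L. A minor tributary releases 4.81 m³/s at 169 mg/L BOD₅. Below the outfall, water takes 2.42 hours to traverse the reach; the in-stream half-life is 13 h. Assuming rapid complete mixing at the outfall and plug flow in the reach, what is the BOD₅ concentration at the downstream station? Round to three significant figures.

After mixing, C = (23.00·3.000 + 4.810·169.0) / 27.81 = 881.9/27.81 = 31.71 mg/L.
Half-life 13 h → k = ln 2 / 13 = 0.05332 h⁻¹ = 1.280 d⁻¹.
First-order decay: C = 31.71·exp(−k·t) = 31.71·0.8789 = 27.87 mg/L.

27.9 mg/L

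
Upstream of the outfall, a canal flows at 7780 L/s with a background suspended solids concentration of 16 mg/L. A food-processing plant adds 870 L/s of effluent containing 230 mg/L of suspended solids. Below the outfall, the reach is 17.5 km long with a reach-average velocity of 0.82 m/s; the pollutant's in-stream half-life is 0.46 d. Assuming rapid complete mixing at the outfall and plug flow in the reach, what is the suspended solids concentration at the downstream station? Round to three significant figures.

Mass balance: C = (7780·16.00 + 870.0·230.0) / 8650 = 324600/8650 = 37.52 mg/L.
Travel time t = 17.5·1000 / 0.82 = 21340 s = 5.928 h.
Half-life 0.46 d → k = ln 2 / 0.46 = 1.507 d⁻¹.
First-order decay: C = 37.52·exp(−k·t) = 37.52·0.6892 = 25.86 mg/L.

25.9 mg/L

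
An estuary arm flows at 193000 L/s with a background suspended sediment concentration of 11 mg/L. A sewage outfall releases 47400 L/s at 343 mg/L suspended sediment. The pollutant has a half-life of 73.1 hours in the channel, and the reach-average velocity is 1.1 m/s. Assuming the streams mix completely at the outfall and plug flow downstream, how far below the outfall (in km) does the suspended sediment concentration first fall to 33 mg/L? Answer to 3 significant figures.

351 km

Flow-weighted average: C = (193000·11.00 + 47400·343.0) / 240400 = 18380000/240400 = 76.46 mg/L.
Half-life 73.1 h → k = ln 2 / 73.1 = 0.009482 h⁻¹ = 0.2276 d⁻¹.
Set 76.46·exp(−k·t) = 33 → t = ln(76.46/33)/k = 319000 s = 88.62 h.
Distance = v·t = 1.1·319000 = 350900 m = 350.9 km.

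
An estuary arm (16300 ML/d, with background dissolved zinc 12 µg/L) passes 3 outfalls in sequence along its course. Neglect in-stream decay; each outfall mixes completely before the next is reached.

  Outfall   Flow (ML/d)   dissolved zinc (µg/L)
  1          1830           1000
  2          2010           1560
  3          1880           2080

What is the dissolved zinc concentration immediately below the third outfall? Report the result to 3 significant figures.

412 µg/L

Outfall 1: combined Q = 18130 ML/d; C = (16300·12.00 + 1830·1000)/18130 = 111.7 µg/L.
Outfall 2: combined Q = 20140 ML/d; C = (18130·111.7 + 2010·1560)/20140 = 256.3 µg/L.
Outfall 3: combined Q = 22020 ML/d; C = (20140·256.3 + 1880·2080)/22020 = 412.0 µg/L.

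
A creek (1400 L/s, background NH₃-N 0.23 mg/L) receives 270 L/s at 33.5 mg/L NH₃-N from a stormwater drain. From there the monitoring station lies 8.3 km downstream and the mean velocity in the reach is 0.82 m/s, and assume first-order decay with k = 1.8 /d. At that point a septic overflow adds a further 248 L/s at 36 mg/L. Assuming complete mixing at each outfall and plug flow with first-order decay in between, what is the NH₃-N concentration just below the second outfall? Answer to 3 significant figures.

After mixing, C = (1400·0.2300 + 270.0·33.50) / 1670 = 9367/1670 = 5.609 mg/L; combined flow 1670 L/s.
Travel time t = 8.3·1000 / 0.82 = 10120 s = 2.812 h.
After decay, C = 5.609 × e^(−kt) = 5.609 × 0.8099 = 4.543 mg/L.
Second outfall: C = (1670·4.543 + 248.0·36.00)/1918 = 8.610 mg/L.

8.61 mg/L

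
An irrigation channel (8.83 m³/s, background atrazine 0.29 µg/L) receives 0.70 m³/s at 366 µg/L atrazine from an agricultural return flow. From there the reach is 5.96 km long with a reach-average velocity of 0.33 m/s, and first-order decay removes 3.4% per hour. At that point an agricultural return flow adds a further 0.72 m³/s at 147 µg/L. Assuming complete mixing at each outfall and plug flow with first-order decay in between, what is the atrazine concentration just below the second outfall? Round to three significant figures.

31.5 µg/L

Mixed concentration C = ΣQC/ΣQ = (8.830·0.2900 + 0.7000·366.0) / 9.530 = 258.8/9.530 = 27.15 µg/L; combined flow 9.530 m³/s.
Travel time t = 5.96·1000 / 0.33 = 18060 s = 5.017 h.
3.4%/h lost → k = −ln(1 − 0.034) = 0.03459 h⁻¹.
Applying C = C₀e^(−kt): 27.15 × 0.8407 = 22.83 µg/L.
Second outfall: C = (9.530·22.83 + 0.7200·147.0)/10.25 = 31.55 µg/L.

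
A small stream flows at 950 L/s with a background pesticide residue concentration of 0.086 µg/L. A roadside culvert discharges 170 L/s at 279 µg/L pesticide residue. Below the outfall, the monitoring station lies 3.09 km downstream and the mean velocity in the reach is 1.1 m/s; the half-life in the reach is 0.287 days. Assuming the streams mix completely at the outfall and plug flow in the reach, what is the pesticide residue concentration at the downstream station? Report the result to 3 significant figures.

39.2 µg/L

Conservation of mass: C = (950.0·0.08600 + 170.0·279.0) / 1120 = 47510/1120 = 42.42 µg/L.
Travel time t = 3.09·1000 / 1.1 = 2809 s = 0.7803 h.
Half-life 0.287 d → k = ln 2 / 0.287 = 2.415 d⁻¹.
After decay, C = 42.42 × e^(−kt) = 42.42 × 0.9245 = 39.22 µg/L.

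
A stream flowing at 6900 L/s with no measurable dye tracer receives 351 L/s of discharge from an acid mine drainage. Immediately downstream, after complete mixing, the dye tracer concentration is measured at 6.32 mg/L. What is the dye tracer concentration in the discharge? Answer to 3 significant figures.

131 mg/L

Mass balance: 6900·0 + 351.0·Cₑ = 7251·6.320
→ Cₑ = (7251·6.320 − 6900·0) / 351.0 = 130.6 mg/L.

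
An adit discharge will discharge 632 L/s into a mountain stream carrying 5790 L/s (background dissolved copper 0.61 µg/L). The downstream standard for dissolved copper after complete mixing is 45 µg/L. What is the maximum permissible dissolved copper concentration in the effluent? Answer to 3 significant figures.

At the limit, (Qr·Cr + Qe·Cₑ)/(Qr + Qe) = 45:
Cₑ = (6422·45 − 5790·0.6100) / 632.0 = 451.7 µg/L.

452 µg/L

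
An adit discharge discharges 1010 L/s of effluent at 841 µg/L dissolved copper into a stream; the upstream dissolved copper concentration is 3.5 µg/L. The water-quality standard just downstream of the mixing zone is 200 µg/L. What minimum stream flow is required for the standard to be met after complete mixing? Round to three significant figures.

Set C_mix = 200: (Q·3.500 + 1010·841.0) / (Q + 1010) = 200
→ Q = 1010·(841.0 − 200)/(200 − 3.500) = 3295 L/s.

3290 L/s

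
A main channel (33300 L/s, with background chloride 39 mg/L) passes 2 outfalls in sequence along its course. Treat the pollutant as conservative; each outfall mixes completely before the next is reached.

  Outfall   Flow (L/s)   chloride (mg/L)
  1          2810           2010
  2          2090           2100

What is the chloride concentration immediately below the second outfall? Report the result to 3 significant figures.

Outfall 1: combined Q = 36110 L/s; C = (33300·39.00 + 2810·2010)/36110 = 192.4 mg/L.
Outfall 2: combined Q = 38200 L/s; C = (36110·192.4 + 2090·2100)/38200 = 296.7 mg/L.

297 mg/L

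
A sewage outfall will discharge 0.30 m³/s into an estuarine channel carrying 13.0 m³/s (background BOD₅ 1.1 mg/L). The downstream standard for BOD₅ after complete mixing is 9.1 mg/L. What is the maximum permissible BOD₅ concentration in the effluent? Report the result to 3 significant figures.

At the limit, (Qr·Cr + Qe·Cₑ)/(Qr + Qe) = 9.1:
Cₑ = (13.30·9.1 − 13.00·1.100) / 0.3000 = 355.8 mg/L.

356 mg/L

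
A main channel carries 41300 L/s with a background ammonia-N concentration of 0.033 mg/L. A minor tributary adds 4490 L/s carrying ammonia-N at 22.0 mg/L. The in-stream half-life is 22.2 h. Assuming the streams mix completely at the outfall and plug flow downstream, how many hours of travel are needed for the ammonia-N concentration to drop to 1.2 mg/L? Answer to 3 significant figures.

Mixed concentration C = ΣQC/ΣQ = (41300·0.03300 + 4490·22.00) / 45790 = 100100/45790 = 2.187 mg/L.
Half-life 22.2 h → k = ln 2 / 22.2 = 0.03122 h⁻¹ = 0.7493 d⁻¹.
2.187·exp(−k·t) = 1.2 → t = ln(2.187/1.2)/k = 69200 s = 19.22 h.

19.2 h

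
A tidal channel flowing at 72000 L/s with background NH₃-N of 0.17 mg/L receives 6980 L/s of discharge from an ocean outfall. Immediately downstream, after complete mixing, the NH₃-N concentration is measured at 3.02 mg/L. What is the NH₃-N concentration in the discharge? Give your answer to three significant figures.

32.4 mg/L

Mass balance: 72000·0.1700 + 6980·Cₑ = 78980·3.020
→ Cₑ = (78980·3.020 − 72000·0.1700) / 6980 = 32.42 mg/L.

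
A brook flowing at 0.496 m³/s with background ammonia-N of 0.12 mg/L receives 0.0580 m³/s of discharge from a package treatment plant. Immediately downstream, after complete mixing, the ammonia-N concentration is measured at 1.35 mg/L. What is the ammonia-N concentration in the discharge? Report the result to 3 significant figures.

11.9 mg/L

Mass balance: 0.4960·0.1200 + 0.05800·Cₑ = 0.5540·1.350
→ Cₑ = (0.5540·1.350 − 0.4960·0.1200) / 0.05800 = 11.87 mg/L.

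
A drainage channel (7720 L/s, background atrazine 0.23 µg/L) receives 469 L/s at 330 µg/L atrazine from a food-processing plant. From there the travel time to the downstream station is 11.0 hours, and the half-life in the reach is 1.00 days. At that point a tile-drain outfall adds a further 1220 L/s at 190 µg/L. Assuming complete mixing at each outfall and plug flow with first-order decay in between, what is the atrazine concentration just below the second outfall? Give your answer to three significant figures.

36.7 µg/L

Flow-weighted average: C = (7720·0.2300 + 469.0·330.0) / 8189 = 156500/8189 = 19.12 µg/L; combined flow 8189 L/s.
Half-life 1.00 d → k = ln 2 / 1.00 = 0.6931 d⁻¹.
After decay, C = 19.12 × e^(−kt) = 19.12 × 0.7278 = 13.91 µg/L.
Second outfall: C = (8189·13.91 + 1220·190.0)/9409 = 36.75 µg/L.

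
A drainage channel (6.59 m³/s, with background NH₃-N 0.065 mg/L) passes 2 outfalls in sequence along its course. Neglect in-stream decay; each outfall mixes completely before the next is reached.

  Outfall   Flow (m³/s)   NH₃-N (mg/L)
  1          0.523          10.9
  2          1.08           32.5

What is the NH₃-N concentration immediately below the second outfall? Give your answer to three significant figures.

After outfall 1: Q = 6.590 + 0.5230 = 7.113 m³/s; C = (6.590·0.06500 + 0.5230·10.90)/7.113 = 0.8617 mg/L.
After outfall 2: Q = 7.113 + 1.080 = 8.193 m³/s; C = (7.113·0.8617 + 1.080·32.50)/8.193 = 5.032 mg/L.

5.03 mg/L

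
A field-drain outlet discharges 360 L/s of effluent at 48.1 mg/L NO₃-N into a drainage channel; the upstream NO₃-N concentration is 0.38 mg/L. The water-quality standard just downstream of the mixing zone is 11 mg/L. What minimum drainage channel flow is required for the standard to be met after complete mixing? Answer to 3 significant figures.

Set C_mix = 11: (Q·0.3800 + 360.0·48.10) / (Q + 360.0) = 11
→ Q = 360.0·(48.10 − 11)/(11 − 0.3800) = 1258 L/s.

1260 L/s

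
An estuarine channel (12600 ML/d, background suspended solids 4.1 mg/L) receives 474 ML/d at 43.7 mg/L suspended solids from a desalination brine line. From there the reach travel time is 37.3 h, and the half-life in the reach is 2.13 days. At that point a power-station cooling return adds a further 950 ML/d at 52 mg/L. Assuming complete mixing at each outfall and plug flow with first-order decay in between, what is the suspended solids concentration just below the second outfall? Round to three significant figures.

6.63 mg/L

Mass balance: C = (12600·4.100 + 474.0·43.70) / 13070 = 72370/13070 = 5.536 mg/L; combined flow 13070 ML/d.
Half-life 2.13 d → k = ln 2 / 2.13 = 0.3254 d⁻¹.
Decay over the reach: 5.536·exp(−kt) = 5.536·0.6030 = 3.338 mg/L.
At the second outfall, C = (13070·3.338 + 950.0·52.00) / (13070 + 950.0) = 6.635 mg/L.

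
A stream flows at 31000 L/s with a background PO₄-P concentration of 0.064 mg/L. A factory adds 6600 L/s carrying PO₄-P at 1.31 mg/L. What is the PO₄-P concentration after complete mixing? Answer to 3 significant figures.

0.283 mg/L

After mixing, C = (31000·0.06400 + 6600·1.310) / 37600 = 10630/37600 = 0.2827 mg/L.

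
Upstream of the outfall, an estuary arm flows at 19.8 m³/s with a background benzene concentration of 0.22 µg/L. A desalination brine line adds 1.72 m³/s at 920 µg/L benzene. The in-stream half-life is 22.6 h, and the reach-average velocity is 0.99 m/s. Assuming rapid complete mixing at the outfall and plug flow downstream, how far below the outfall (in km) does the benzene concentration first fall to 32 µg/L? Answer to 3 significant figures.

97.0 km

Conservation of mass: C = (19.80·0.2200 + 1.720·920.0) / 21.52 = 1587/21.52 = 73.73 µg/L.
Half-life 22.6 h → k = ln 2 / 22.6 = 0.03067 h⁻¹ = 0.7361 d⁻¹.
Set 73.73·exp(−k·t) = 32 → t = ln(73.73/32)/k = 97980 s = 27.22 h.
Distance = v·t = 0.99·97980 = 97000 m = 97.00 km.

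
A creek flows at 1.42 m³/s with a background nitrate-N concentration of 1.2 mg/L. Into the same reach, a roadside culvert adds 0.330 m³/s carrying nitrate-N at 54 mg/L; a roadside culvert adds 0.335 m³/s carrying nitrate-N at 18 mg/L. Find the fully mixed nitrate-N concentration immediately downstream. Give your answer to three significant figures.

12.3 mg/L

Mass balance: C = (1.420·1.200 + 0.3300·54.00 + 0.3350·18.00) / 2.085 = 25.55/2.085 = 12.26 mg/L.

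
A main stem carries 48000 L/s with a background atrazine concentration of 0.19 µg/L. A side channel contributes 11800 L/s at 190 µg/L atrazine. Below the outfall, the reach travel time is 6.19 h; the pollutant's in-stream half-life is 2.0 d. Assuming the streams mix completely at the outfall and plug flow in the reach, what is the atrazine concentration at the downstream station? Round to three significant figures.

34.4 µg/L

Mixed concentration C = ΣQC/ΣQ = (48000·0.1900 + 11800·190.0) / 59800 = 2251000/59800 = 37.64 µg/L.
Half-life 2.0 d → k = ln 2 / 2.0 = 0.3466 d⁻¹.
Decay over the reach: 37.64·exp(−kt) = 37.64·0.9145 = 34.43 µg/L.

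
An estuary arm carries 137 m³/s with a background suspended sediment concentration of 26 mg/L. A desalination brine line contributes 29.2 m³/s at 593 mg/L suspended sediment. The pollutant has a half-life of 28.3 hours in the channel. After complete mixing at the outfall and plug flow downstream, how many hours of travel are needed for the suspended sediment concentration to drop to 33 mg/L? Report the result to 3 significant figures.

After mixing, C = (137.0·26.00 + 29.20·593.0) / 166.2 = 20880/166.2 = 125.6 mg/L.
Half-life 28.3 h → k = ln 2 / 28.3 = 0.02449 h⁻¹ = 0.5878 d⁻¹.
125.6·exp(−k·t) = 33 → t = ln(125.6/33)/k = 196500 s = 54.58 h.

54.6 h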